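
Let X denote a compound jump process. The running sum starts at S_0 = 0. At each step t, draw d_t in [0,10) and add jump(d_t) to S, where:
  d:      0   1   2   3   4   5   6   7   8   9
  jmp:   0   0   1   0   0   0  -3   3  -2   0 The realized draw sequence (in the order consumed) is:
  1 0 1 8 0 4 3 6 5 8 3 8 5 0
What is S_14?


t=0: S=0, d=1, jump=0, S_1=0
t=1: S=0, d=0, jump=0, S_2=0
t=2: S=0, d=1, jump=0, S_3=0
t=3: S=0, d=8, jump=-2, S_4=-2
t=4: S=-2, d=0, jump=0, S_5=-2
t=5: S=-2, d=4, jump=0, S_6=-2
t=6: S=-2, d=3, jump=0, S_7=-2
t=7: S=-2, d=6, jump=-3, S_8=-5
t=8: S=-5, d=5, jump=0, S_9=-5
t=9: S=-5, d=8, jump=-2, S_10=-7
t=10: S=-7, d=3, jump=0, S_11=-7
t=11: S=-7, d=8, jump=-2, S_12=-9
t=12: S=-9, d=5, jump=0, S_13=-9
t=13: S=-9, d=0, jump=0, S_14=-9

-9


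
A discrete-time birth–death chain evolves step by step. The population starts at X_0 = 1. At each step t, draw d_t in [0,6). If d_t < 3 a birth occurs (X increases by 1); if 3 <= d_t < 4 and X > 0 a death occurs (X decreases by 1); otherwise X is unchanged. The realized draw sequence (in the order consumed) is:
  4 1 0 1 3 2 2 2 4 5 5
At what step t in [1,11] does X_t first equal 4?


t=0: X=1, d=4 → hold, X_1=1
t=1: X=1, d=1 → birth, X_2=2
t=2: X=2, d=0 → birth, X_3=3
t=3: X=3, d=1 → birth, X_4=4
t=4: X=4, d=3 → death, X_5=3
t=5: X=3, d=2 → birth, X_6=4
t=6: X=4, d=2 → birth, X_7=5
t=7: X=5, d=2 → birth, X_8=6
t=8: X=6, d=4 → hold, X_9=6
t=9: X=6, d=5 → hold, X_10=6
t=10: X=6, d=5 → hold, X_11=6

4


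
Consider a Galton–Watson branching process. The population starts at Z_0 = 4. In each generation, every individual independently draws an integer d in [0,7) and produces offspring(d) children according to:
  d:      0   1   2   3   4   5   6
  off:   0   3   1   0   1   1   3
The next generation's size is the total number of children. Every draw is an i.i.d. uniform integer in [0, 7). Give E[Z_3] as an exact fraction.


Outcome values over d=0..6: [0, 3, 1, 0, 1, 1, 3]
Σy = 9, Σy² = 21, M = 7
μ = 9/7 = 9/7,  σ² = 21/7 − (9/7)² = 66/49
E[Z_0] = 4
E[Z_1] = 9/7·E[Z_0] = 36/7
E[Z_2] = 9/7·E[Z_1] = 324/49
E[Z_3] = 9/7·E[Z_2] = 2916/343

2916/343


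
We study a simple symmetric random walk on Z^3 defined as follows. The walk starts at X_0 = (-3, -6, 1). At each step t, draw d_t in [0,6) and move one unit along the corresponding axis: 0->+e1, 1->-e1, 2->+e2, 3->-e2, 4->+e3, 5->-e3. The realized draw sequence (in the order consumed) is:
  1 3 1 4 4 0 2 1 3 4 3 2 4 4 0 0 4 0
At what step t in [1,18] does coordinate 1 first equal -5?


3

t=0: X=(-3, -6, 1), d=1 → -e1, X_1=(-4, -6, 1)
t=1: X=(-4, -6, 1), d=3 → -e2, X_2=(-4, -7, 1)
t=2: X=(-4, -7, 1), d=1 → -e1, X_3=(-5, -7, 1)
t=3: X=(-5, -7, 1), d=4 → +e3, X_4=(-5, -7, 2)
t=4: X=(-5, -7, 2), d=4 → +e3, X_5=(-5, -7, 3)
t=5: X=(-5, -7, 3), d=0 → +e1, X_6=(-4, -7, 3)
t=6: X=(-4, -7, 3), d=2 → +e2, X_7=(-4, -6, 3)
t=7: X=(-4, -6, 3), d=1 → -e1, X_8=(-5, -6, 3)
t=8: X=(-5, -6, 3), d=3 → -e2, X_9=(-5, -7, 3)
t=9: X=(-5, -7, 3), d=4 → +e3, X_10=(-5, -7, 4)
t=10: X=(-5, -7, 4), d=3 → -e2, X_11=(-5, -8, 4)
t=11: X=(-5, -8, 4), d=2 → +e2, X_12=(-5, -7, 4)
t=12: X=(-5, -7, 4), d=4 → +e3, X_13=(-5, -7, 5)
t=13: X=(-5, -7, 5), d=4 → +e3, X_14=(-5, -7, 6)
t=14: X=(-5, -7, 6), d=0 → +e1, X_15=(-4, -7, 6)
t=15: X=(-4, -7, 6), d=0 → +e1, X_16=(-3, -7, 6)
t=16: X=(-3, -7, 6), d=4 → +e3, X_17=(-3, -7, 7)
t=17: X=(-3, -7, 7), d=0 → +e1, X_18=(-2, -7, 7)


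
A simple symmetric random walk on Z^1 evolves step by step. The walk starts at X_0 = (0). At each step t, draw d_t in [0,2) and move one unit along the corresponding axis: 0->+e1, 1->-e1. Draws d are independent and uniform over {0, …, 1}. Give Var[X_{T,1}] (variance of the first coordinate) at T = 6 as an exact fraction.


6

Outcome values over d=0..1: [1, -1]
Σy = 0, Σy² = 2, M = 2
μ = 0/2 = 0,  σ² = 2/2 − (0)² = 1
Independent increments: Var[X_6] = 6·σ² = 6·(1) = 6


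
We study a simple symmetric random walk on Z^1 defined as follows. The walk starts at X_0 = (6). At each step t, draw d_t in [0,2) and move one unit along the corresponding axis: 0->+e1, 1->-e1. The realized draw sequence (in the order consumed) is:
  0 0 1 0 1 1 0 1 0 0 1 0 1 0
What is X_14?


(8)

t=0: X=(6), d=0 → +e1, X_1=(7)
t=1: X=(7), d=0 → +e1, X_2=(8)
t=2: X=(8), d=1 → -e1, X_3=(7)
t=3: X=(7), d=0 → +e1, X_4=(8)
t=4: X=(8), d=1 → -e1, X_5=(7)
t=5: X=(7), d=1 → -e1, X_6=(6)
t=6: X=(6), d=0 → +e1, X_7=(7)
t=7: X=(7), d=1 → -e1, X_8=(6)
t=8: X=(6), d=0 → +e1, X_9=(7)
t=9: X=(7), d=0 → +e1, X_10=(8)
t=10: X=(8), d=1 → -e1, X_11=(7)
t=11: X=(7), d=0 → +e1, X_12=(8)
t=12: X=(8), d=1 → -e1, X_13=(7)
t=13: X=(7), d=0 → +e1, X_14=(8)


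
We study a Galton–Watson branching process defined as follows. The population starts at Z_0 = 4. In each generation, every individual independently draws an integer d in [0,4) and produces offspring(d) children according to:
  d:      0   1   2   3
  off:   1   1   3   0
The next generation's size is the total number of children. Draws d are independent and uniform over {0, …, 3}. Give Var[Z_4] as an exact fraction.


876375/16384

Outcome values over d=0..3: [1, 1, 3, 0]
Σy = 5, Σy² = 11, M = 4
μ = 5/4 = 5/4,  σ² = 11/4 − (5/4)² = 19/16
V_0 = 0, E_0 = 4
V_1 = 19/16·E_0 + (5/4)²·V_0 = 19/4;  E_1 = 5
V_2 = 19/16·E_1 + (5/4)²·V_1 = 855/64;  E_2 = 25/4
V_3 = 19/16·E_2 + (5/4)²·V_2 = 28975/1024;  E_3 = 125/16
V_4 = 19/16·E_3 + (5/4)²·V_3 = 876375/16384;  E_4 = 625/64


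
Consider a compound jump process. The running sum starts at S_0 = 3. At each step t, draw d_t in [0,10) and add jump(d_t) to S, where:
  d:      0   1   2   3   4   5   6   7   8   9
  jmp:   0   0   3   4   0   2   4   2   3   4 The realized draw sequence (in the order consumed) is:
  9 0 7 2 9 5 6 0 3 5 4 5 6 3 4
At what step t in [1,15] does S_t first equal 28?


10

t=0: S=3, d=9, jump=4, S_1=7
t=1: S=7, d=0, jump=0, S_2=7
t=2: S=7, d=7, jump=2, S_3=9
t=3: S=9, d=2, jump=3, S_4=12
t=4: S=12, d=9, jump=4, S_5=16
t=5: S=16, d=5, jump=2, S_6=18
t=6: S=18, d=6, jump=4, S_7=22
t=7: S=22, d=0, jump=0, S_8=22
t=8: S=22, d=3, jump=4, S_9=26
t=9: S=26, d=5, jump=2, S_10=28
t=10: S=28, d=4, jump=0, S_11=28
t=11: S=28, d=5, jump=2, S_12=30
t=12: S=30, d=6, jump=4, S_13=34
t=13: S=34, d=3, jump=4, S_14=38
t=14: S=38, d=4, jump=0, S_15=38


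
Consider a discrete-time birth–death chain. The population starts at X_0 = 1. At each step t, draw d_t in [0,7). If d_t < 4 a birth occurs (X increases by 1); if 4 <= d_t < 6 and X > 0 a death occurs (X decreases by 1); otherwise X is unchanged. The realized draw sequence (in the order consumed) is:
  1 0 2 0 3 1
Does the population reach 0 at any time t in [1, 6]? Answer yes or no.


t=0: X=1, d=1 → birth, X_1=2
t=1: X=2, d=0 → birth, X_2=3
t=2: X=3, d=2 → birth, X_3=4
t=3: X=4, d=0 → birth, X_4=5
t=4: X=5, d=3 → birth, X_5=6
t=5: X=6, d=1 → birth, X_6=7

no


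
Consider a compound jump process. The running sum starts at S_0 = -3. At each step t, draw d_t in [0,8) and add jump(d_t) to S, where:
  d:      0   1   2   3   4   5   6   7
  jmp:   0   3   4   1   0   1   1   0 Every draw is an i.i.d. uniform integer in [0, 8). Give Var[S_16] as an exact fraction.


Outcome values over d=0..7: [0, 3, 4, 1, 0, 1, 1, 0]
Σy = 10, Σy² = 28, M = 8
μ = 10/8 = 5/4,  σ² = 28/8 − (5/4)² = 31/16
Independent increments: Var[S_16] = 16·σ² = 16·(31/16) = 31

31


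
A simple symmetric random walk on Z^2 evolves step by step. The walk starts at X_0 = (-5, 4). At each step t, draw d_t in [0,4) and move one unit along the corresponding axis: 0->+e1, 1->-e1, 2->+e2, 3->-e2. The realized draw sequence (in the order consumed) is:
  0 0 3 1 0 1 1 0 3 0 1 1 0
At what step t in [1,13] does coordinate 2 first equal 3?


t=0: X=(-5, 4), d=0 → +e1, X_1=(-4, 4)
t=1: X=(-4, 4), d=0 → +e1, X_2=(-3, 4)
t=2: X=(-3, 4), d=3 → -e2, X_3=(-3, 3)
t=3: X=(-3, 3), d=1 → -e1, X_4=(-4, 3)
t=4: X=(-4, 3), d=0 → +e1, X_5=(-3, 3)
t=5: X=(-3, 3), d=1 → -e1, X_6=(-4, 3)
t=6: X=(-4, 3), d=1 → -e1, X_7=(-5, 3)
t=7: X=(-5, 3), d=0 → +e1, X_8=(-4, 3)
t=8: X=(-4, 3), d=3 → -e2, X_9=(-4, 2)
t=9: X=(-4, 2), d=0 → +e1, X_10=(-3, 2)
t=10: X=(-3, 2), d=1 → -e1, X_11=(-4, 2)
t=11: X=(-4, 2), d=1 → -e1, X_12=(-5, 2)
t=12: X=(-5, 2), d=0 → +e1, X_13=(-4, 2)

3


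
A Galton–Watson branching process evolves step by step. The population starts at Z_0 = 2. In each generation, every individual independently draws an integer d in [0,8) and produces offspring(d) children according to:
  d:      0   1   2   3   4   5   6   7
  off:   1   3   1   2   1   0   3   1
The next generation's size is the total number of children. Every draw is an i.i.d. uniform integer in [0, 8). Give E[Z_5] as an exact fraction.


Outcome values over d=0..7: [1, 3, 1, 2, 1, 0, 3, 1]
Σy = 12, Σy² = 26, M = 8
μ = 12/8 = 3/2,  σ² = 26/8 − (3/2)² = 1
E[Z_0] = 2
E[Z_1] = 3/2·E[Z_0] = 3
E[Z_2] = 3/2·E[Z_1] = 9/2
E[Z_3] = 3/2·E[Z_2] = 27/4
E[Z_4] = 3/2·E[Z_3] = 81/8
E[Z_5] = 3/2·E[Z_4] = 243/16

243/16


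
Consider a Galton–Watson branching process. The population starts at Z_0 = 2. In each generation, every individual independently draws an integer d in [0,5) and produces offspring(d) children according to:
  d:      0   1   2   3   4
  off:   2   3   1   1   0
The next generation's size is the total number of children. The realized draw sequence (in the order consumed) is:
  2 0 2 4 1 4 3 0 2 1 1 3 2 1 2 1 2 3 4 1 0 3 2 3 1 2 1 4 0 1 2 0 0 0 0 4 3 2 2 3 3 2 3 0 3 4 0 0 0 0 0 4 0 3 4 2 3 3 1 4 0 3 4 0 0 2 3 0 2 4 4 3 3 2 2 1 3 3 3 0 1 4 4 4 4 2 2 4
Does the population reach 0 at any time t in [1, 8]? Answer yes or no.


gen 0: Z_0=2, draws=[2, 0], offspring=[1, 2], Z_1=3
gen 1: Z_1=3, draws=[2, 4, 1], offspring=[1, 0, 3], Z_2=4
gen 2: Z_2=4, draws=[4, 3, 0, 2], offspring=[0, 1, 2, 1], Z_3=4
gen 3: Z_3=4, draws=[1, 1, 3, 2], offspring=[3, 3, 1, 1], Z_4=8
gen 4: Z_4=8, draws=[1, 2, 1, 2, 3, 4, 1, 0], offspring=[3, 1, 3, 1, 1, 0, 3, 2], Z_5=14
gen 5: Z_5=14, draws=[3, 2, 3, 1, 2, 1, 4, 0, 1, 2, 0, 0, 0, 0], offspring=[1, 1, 1, 3, 1, 3, 0, 2, 3, 1, 2, 2, 2, 2], Z_6=24
gen 6: Z_6=24, draws=[4, 3, 2, 2, 3, 3, 2, 3, 0, 3, 4, 0, 0, 0, 0, 0, 4, 0, 3, 4, 2, 3, 3, 1], offspring=[0, 1, 1, 1, 1, 1, 1, 1, 2, 1, 0, 2, 2, 2, 2, 2, 0, 2, 1, 0, 1, 1, 1, 3], Z_7=29
gen 7: Z_7=29, draws=[4, 0, 3, 4, 0, 0, 2, 3, 0, 2, 4, 4, 3, 3, 2, 2, 1, 3, 3, 3, 0, 1, 4, 4, 4, 4, 2, 2, 4], offspring=[0, 2, 1, 0, 2, 2, 1, 1, 2, 1, 0, 0, 1, 1, 1, 1, 3, 1, 1, 1, 2, 3, 0, 0, 0, 0, 1, 1, 0], Z_8=29

no


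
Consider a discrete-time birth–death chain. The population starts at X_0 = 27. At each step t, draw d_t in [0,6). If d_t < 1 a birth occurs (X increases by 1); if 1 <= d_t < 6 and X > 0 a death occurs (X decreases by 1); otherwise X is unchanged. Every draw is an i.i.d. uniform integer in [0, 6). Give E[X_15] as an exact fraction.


17

X can drop by at most 1 per step and X_0 = 27 > T = 15, so X_t >= 27 − t >= 12 > 0 for every t <= 15: the floor at 0 (the 'and X > 0' condition) never binds. Hence X_15 = X_0 + Σ_{t<15} Y_t with i.i.d. increments Y_t = y(d_t) ∈ {+1, −1, 0}.
Outcome values over d=0..5: [1, -1, -1, -1, -1, -1]
Σy = -4, Σy² = 6, M = 6
μ = -4/6 = -2/3,  σ² = 6/6 − (-2/3)² = 5/9
E[X_15] = 27 + 15·(-2/3) = 17


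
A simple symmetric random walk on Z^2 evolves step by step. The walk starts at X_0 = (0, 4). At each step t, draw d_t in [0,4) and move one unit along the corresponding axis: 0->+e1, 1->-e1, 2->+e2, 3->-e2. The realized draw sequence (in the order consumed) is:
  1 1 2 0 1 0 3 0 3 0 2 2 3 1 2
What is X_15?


(0, 5)

t=0: X=(0, 4), d=1 → -e1, X_1=(-1, 4)
t=1: X=(-1, 4), d=1 → -e1, X_2=(-2, 4)
t=2: X=(-2, 4), d=2 → +e2, X_3=(-2, 5)
t=3: X=(-2, 5), d=0 → +e1, X_4=(-1, 5)
t=4: X=(-1, 5), d=1 → -e1, X_5=(-2, 5)
t=5: X=(-2, 5), d=0 → +e1, X_6=(-1, 5)
t=6: X=(-1, 5), d=3 → -e2, X_7=(-1, 4)
t=7: X=(-1, 4), d=0 → +e1, X_8=(0, 4)
t=8: X=(0, 4), d=3 → -e2, X_9=(0, 3)
t=9: X=(0, 3), d=0 → +e1, X_10=(1, 3)
t=10: X=(1, 3), d=2 → +e2, X_11=(1, 4)
t=11: X=(1, 4), d=2 → +e2, X_12=(1, 5)
t=12: X=(1, 5), d=3 → -e2, X_13=(1, 4)
t=13: X=(1, 4), d=1 → -e1, X_14=(0, 4)
t=14: X=(0, 4), d=2 → +e2, X_15=(0, 5)


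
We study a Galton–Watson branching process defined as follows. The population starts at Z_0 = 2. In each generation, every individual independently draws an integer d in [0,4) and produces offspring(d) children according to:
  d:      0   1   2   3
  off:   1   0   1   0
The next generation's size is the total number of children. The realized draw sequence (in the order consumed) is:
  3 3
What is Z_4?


gen 0: Z_0=2, draws=[3, 3], offspring=[0, 0], Z_1=0
gen 1: Z_1=0, draws=[], offspring=[], Z_2=0
gen 2: Z_2=0, draws=[], offspring=[], Z_3=0
gen 3: Z_3=0, draws=[], offspring=[], Z_4=0

0


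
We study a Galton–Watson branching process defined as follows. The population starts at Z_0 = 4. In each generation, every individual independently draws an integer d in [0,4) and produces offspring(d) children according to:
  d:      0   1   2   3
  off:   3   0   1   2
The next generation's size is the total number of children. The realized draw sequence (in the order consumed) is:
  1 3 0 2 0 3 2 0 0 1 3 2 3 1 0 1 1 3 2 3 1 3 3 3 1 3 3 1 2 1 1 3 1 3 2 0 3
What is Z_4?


gen 0: Z_0=4, draws=[1, 3, 0, 2], offspring=[0, 2, 3, 1], Z_1=6
gen 1: Z_1=6, draws=[0, 3, 2, 0, 0, 1], offspring=[3, 2, 1, 3, 3, 0], Z_2=12
gen 2: Z_2=12, draws=[3, 2, 3, 1, 0, 1, 1, 3, 2, 3, 1, 3], offspring=[2, 1, 2, 0, 3, 0, 0, 2, 1, 2, 0, 2], Z_3=15
gen 3: Z_3=15, draws=[3, 3, 1, 3, 3, 1, 2, 1, 1, 3, 1, 3, 2, 0, 3], offspring=[2, 2, 0, 2, 2, 0, 1, 0, 0, 2, 0, 2, 1, 3, 2], Z_4=19

19


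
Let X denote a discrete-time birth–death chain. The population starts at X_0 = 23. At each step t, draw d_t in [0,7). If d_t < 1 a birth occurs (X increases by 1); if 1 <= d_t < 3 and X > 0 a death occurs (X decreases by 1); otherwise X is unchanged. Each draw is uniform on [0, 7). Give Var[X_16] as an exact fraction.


X can drop by at most 1 per step and X_0 = 23 > T = 16, so X_t >= 23 − t >= 7 > 0 for every t <= 16: the floor at 0 (the 'and X > 0' condition) never binds. Hence X_16 = X_0 + Σ_{t<16} Y_t with i.i.d. increments Y_t = y(d_t) ∈ {+1, −1, 0}.
Outcome values over d=0..6: [1, -1, -1, 0, 0, 0, 0]
Σy = -1, Σy² = 3, M = 7
μ = -1/7 = -1/7,  σ² = 3/7 − (-1/7)² = 20/49
Independent increments: Var[X_16] = 16·σ² = 16·(20/49) = 320/49

320/49


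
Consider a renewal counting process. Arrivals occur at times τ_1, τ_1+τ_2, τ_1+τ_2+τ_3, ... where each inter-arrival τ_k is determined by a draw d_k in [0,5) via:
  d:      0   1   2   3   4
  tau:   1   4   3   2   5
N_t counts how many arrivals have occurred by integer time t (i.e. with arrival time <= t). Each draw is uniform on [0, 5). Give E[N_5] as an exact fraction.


Inter-arrival values over d=0..4: [1, 4, 3, 2, 5]
Each d has probability 1/5, so the pmf of τ is: f(1) = 1/5, f(2) = 1/5, f(3) = 1/5, f(4) = 1/5, f(5) = 1/5
Renewal equation for m(n) = E[N_n]: condition on τ_1 = k (if k <= n, one arrival plus a fresh copy on the remaining n−k steps): m(n) = F(n) + Σ_{k<=n} f(k)·m(n−k), where F(n) = P(τ <= n) and m(0) = 0
m(1) = F(1) = 1/5
m(2) = F(2) + f(1)·m(1) = 2/5 + 1/5·1/5 = 11/25
m(3) = F(3) + f(1)·m(2) + f(2)·m(1) = 3/5 + 1/5·11/25 + 1/5·1/5 = 91/125
m(4) = F(4) + f(1)·m(3) + f(2)·m(2) + f(3)·m(1) = 4/5 + 1/5·91/125 + 1/5·11/25 + 1/5·1/5 = 671/625
m(5) = F(5) + f(1)·m(4) + f(2)·m(3) + f(3)·m(2) + f(4)·m(1) = 1 + 1/5·671/625 + 1/5·91/125 + 1/5·11/25 + 1/5·1/5 = 4651/3125
E[N_5] = m(5) = 4651/3125

4651/3125


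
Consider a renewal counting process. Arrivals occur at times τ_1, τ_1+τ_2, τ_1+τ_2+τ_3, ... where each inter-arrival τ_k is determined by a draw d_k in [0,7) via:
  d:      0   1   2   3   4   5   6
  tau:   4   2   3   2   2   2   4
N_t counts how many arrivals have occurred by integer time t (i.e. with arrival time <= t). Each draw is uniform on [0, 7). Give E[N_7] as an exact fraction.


110/49

Inter-arrival values over d=0..6: [4, 2, 3, 2, 2, 2, 4]
Each d has probability 1/7, so the pmf of τ is: f(2) = 4/7, f(3) = 1/7, f(4) = 2/7
Renewal equation for m(n) = E[N_n]: condition on τ_1 = k (if k <= n, one arrival plus a fresh copy on the remaining n−k steps): m(n) = F(n) + Σ_{k<=n} f(k)·m(n−k), where F(n) = P(τ <= n) and m(0) = 0
m(1) = F(1) = 0
m(2) = F(2) = 4/7
m(3) = F(3) = 5/7
m(4) = F(4) + f(2)·m(2) = 1 + 4/7·4/7 = 65/49
m(5) = F(5) + f(2)·m(3) + f(3)·m(2) = 1 + 4/7·5/7 + 1/7·4/7 = 73/49
m(6) = F(6) + f(2)·m(4) + f(3)·m(3) + f(4)·m(2) = 1 + 4/7·65/49 + 1/7·5/7 + 2/7·4/7 = 694/343
m(7) = F(7) + f(2)·m(5) + f(3)·m(4) + f(4)·m(3) = 1 + 4/7·73/49 + 1/7·65/49 + 2/7·5/7 = 110/49
E[N_7] = m(7) = 110/49


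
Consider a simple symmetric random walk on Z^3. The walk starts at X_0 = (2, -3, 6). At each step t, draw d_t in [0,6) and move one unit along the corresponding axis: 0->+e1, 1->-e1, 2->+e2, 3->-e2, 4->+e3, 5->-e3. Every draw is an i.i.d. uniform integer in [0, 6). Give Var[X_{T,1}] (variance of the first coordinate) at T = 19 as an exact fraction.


19/3

Outcome values over d=0..5: [1, -1, 0, 0, 0, 0]
Σy = 0, Σy² = 2, M = 6
μ = 0/6 = 0,  σ² = 2/6 − (0)² = 1/3
Independent increments: Var[X_19] = 19·σ² = 19·(1/3) = 19/3


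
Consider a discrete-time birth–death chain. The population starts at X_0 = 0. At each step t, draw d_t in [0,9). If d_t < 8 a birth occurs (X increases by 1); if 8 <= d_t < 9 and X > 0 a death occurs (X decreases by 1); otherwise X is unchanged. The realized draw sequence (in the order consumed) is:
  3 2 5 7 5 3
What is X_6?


6

t=0: X=0, d=3 → birth, X_1=1
t=1: X=1, d=2 → birth, X_2=2
t=2: X=2, d=5 → birth, X_3=3
t=3: X=3, d=7 → birth, X_4=4
t=4: X=4, d=5 → birth, X_5=5
t=5: X=5, d=3 → birth, X_6=6


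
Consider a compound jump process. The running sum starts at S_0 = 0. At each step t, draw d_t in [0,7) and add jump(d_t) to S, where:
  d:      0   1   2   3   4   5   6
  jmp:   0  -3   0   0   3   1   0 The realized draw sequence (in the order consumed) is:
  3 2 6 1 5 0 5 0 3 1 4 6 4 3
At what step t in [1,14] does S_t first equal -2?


5

t=0: S=0, d=3, jump=0, S_1=0
t=1: S=0, d=2, jump=0, S_2=0
t=2: S=0, d=6, jump=0, S_3=0
t=3: S=0, d=1, jump=-3, S_4=-3
t=4: S=-3, d=5, jump=1, S_5=-2
t=5: S=-2, d=0, jump=0, S_6=-2
t=6: S=-2, d=5, jump=1, S_7=-1
t=7: S=-1, d=0, jump=0, S_8=-1
t=8: S=-1, d=3, jump=0, S_9=-1
t=9: S=-1, d=1, jump=-3, S_10=-4
t=10: S=-4, d=4, jump=3, S_11=-1
t=11: S=-1, d=6, jump=0, S_12=-1
t=12: S=-1, d=4, jump=3, S_13=2
t=13: S=2, d=3, jump=0, S_14=2


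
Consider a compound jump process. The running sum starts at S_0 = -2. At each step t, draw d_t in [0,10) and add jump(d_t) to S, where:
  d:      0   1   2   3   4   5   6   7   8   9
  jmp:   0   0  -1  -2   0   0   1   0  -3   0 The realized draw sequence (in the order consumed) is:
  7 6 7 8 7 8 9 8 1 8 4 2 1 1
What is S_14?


-14

t=0: S=-2, d=7, jump=0, S_1=-2
t=1: S=-2, d=6, jump=1, S_2=-1
t=2: S=-1, d=7, jump=0, S_3=-1
t=3: S=-1, d=8, jump=-3, S_4=-4
t=4: S=-4, d=7, jump=0, S_5=-4
t=5: S=-4, d=8, jump=-3, S_6=-7
t=6: S=-7, d=9, jump=0, S_7=-7
t=7: S=-7, d=8, jump=-3, S_8=-10
t=8: S=-10, d=1, jump=0, S_9=-10
t=9: S=-10, d=8, jump=-3, S_10=-13
t=10: S=-13, d=4, jump=0, S_11=-13
t=11: S=-13, d=2, jump=-1, S_12=-14
t=12: S=-14, d=1, jump=0, S_13=-14
t=13: S=-14, d=1, jump=0, S_14=-14


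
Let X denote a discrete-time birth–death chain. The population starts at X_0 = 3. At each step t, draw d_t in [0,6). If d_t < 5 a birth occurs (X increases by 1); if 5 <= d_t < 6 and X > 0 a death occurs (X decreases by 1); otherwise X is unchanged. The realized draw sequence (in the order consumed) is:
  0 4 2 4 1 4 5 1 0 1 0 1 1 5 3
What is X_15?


t=0: X=3, d=0 → birth, X_1=4
t=1: X=4, d=4 → birth, X_2=5
t=2: X=5, d=2 → birth, X_3=6
t=3: X=6, d=4 → birth, X_4=7
t=4: X=7, d=1 → birth, X_5=8
t=5: X=8, d=4 → birth, X_6=9
t=6: X=9, d=5 → death, X_7=8
t=7: X=8, d=1 → birth, X_8=9
t=8: X=9, d=0 → birth, X_9=10
t=9: X=10, d=1 → birth, X_10=11
t=10: X=11, d=0 → birth, X_11=12
t=11: X=12, d=1 → birth, X_12=13
t=12: X=13, d=1 → birth, X_13=14
t=13: X=14, d=5 → death, X_14=13
t=14: X=13, d=3 → birth, X_15=14

14


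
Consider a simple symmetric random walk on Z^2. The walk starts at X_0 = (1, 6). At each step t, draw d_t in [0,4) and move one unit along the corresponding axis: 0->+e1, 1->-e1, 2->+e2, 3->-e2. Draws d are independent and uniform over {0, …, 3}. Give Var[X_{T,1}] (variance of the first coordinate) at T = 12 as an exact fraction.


6

Outcome values over d=0..3: [1, -1, 0, 0]
Σy = 0, Σy² = 2, M = 4
μ = 0/4 = 0,  σ² = 2/4 − (0)² = 1/2
Independent increments: Var[X_12] = 12·σ² = 12·(1/2) = 6


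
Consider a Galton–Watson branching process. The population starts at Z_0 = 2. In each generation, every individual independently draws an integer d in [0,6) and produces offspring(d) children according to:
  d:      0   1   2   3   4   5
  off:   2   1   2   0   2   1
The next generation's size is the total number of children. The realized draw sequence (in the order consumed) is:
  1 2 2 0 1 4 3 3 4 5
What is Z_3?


gen 0: Z_0=2, draws=[1, 2], offspring=[1, 2], Z_1=3
gen 1: Z_1=3, draws=[2, 0, 1], offspring=[2, 2, 1], Z_2=5
gen 2: Z_2=5, draws=[4, 3, 3, 4, 5], offspring=[2, 0, 0, 2, 1], Z_3=5

5


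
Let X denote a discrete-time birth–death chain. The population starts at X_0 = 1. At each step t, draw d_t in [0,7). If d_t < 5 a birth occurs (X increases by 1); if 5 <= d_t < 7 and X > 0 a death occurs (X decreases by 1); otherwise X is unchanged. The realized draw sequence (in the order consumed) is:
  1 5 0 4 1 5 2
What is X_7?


t=0: X=1, d=1 → birth, X_1=2
t=1: X=2, d=5 → death, X_2=1
t=2: X=1, d=0 → birth, X_3=2
t=3: X=2, d=4 → birth, X_4=3
t=4: X=3, d=1 → birth, X_5=4
t=5: X=4, d=5 → death, X_6=3
t=6: X=3, d=2 → birth, X_7=4

4


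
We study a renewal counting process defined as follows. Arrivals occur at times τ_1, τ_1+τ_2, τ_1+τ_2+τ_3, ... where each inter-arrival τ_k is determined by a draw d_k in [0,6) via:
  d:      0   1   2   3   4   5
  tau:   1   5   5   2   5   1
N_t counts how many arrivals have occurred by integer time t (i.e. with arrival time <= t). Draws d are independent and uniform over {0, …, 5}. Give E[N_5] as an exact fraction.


343/243

Inter-arrival values over d=0..5: [1, 5, 5, 2, 5, 1]
Each d has probability 1/6, so the pmf of τ is: f(1) = 1/3, f(2) = 1/6, f(5) = 1/2
Renewal equation for m(n) = E[N_n]: condition on τ_1 = k (if k <= n, one arrival plus a fresh copy on the remaining n−k steps): m(n) = F(n) + Σ_{k<=n} f(k)·m(n−k), where F(n) = P(τ <= n) and m(0) = 0
m(1) = F(1) = 1/3
m(2) = F(2) + f(1)·m(1) = 1/2 + 1/3·1/3 = 11/18
m(3) = F(3) + f(1)·m(2) + f(2)·m(1) = 1/2 + 1/3·11/18 + 1/6·1/3 = 41/54
m(4) = F(4) + f(1)·m(3) + f(2)·m(2) = 1/2 + 1/3·41/54 + 1/6·11/18 = 277/324
m(5) = F(5) + f(1)·m(4) + f(2)·m(3) = 1 + 1/3·277/324 + 1/6·41/54 = 343/243
E[N_5] = m(5) = 343/243


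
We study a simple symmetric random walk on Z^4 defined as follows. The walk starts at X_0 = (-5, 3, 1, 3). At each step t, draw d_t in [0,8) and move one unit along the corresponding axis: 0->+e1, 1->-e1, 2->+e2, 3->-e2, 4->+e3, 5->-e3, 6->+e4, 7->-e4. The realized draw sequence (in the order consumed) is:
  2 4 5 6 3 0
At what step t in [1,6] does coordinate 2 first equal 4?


t=0: X=(-5, 3, 1, 3), d=2 → +e2, X_1=(-5, 4, 1, 3)
t=1: X=(-5, 4, 1, 3), d=4 → +e3, X_2=(-5, 4, 2, 3)
t=2: X=(-5, 4, 2, 3), d=5 → -e3, X_3=(-5, 4, 1, 3)
t=3: X=(-5, 4, 1, 3), d=6 → +e4, X_4=(-5, 4, 1, 4)
t=4: X=(-5, 4, 1, 4), d=3 → -e2, X_5=(-5, 3, 1, 4)
t=5: X=(-5, 3, 1, 4), d=0 → +e1, X_6=(-4, 3, 1, 4)

1


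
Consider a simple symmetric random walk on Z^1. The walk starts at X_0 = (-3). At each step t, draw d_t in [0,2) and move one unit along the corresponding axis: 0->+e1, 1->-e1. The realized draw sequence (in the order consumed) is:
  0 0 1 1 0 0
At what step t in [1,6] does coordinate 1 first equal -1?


t=0: X=(-3), d=0 → +e1, X_1=(-2)
t=1: X=(-2), d=0 → +e1, X_2=(-1)
t=2: X=(-1), d=1 → -e1, X_3=(-2)
t=3: X=(-2), d=1 → -e1, X_4=(-3)
t=4: X=(-3), d=0 → +e1, X_5=(-2)
t=5: X=(-2), d=0 → +e1, X_6=(-1)

2


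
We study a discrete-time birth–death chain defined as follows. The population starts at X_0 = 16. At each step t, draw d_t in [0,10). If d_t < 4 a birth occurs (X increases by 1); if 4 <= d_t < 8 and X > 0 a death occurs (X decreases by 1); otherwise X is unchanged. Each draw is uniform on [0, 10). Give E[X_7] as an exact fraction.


16

X can drop by at most 1 per step and X_0 = 16 > T = 7, so X_t >= 16 − t >= 9 > 0 for every t <= 7: the floor at 0 (the 'and X > 0' condition) never binds. Hence X_7 = X_0 + Σ_{t<7} Y_t with i.i.d. increments Y_t = y(d_t) ∈ {+1, −1, 0}.
Outcome values over d=0..9: [1, 1, 1, 1, -1, -1, -1, -1, 0, 0]
Σy = 0, Σy² = 8, M = 10
μ = 0/10 = 0,  σ² = 8/10 − (0)² = 4/5
E[X_7] = 16 + 7·(0) = 16


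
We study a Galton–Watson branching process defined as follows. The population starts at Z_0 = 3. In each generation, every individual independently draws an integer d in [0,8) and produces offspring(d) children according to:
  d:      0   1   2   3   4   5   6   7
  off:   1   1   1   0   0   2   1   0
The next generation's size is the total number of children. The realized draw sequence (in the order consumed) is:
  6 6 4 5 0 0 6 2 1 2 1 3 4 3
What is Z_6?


gen 0: Z_0=3, draws=[6, 6, 4], offspring=[1, 1, 0], Z_1=2
gen 1: Z_1=2, draws=[5, 0], offspring=[2, 1], Z_2=3
gen 2: Z_2=3, draws=[0, 6, 2], offspring=[1, 1, 1], Z_3=3
gen 3: Z_3=3, draws=[1, 2, 1], offspring=[1, 1, 1], Z_4=3
gen 4: Z_4=3, draws=[3, 4, 3], offspring=[0, 0, 0], Z_5=0
gen 5: Z_5=0, draws=[], offspring=[], Z_6=0

0


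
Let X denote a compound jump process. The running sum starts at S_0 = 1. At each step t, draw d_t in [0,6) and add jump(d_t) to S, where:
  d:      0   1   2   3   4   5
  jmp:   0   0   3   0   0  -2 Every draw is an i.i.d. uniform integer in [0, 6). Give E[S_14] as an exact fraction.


Outcome values over d=0..5: [0, 0, 3, 0, 0, -2]
Σy = 1, Σy² = 13, M = 6
μ = 1/6 = 1/6,  σ² = 13/6 − (1/6)² = 77/36
E[S_14] = 1 + 14·(1/6) = 10/3

10/3


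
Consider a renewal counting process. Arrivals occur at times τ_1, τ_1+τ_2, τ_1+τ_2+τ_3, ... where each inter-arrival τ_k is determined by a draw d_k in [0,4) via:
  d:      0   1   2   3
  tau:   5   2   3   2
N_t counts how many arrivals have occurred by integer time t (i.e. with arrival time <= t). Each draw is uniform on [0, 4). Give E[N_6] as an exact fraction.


Inter-arrival values over d=0..3: [5, 2, 3, 2]
Each d has probability 1/4, so the pmf of τ is: f(2) = 1/2, f(3) = 1/4, f(5) = 1/4
Renewal equation for m(n) = E[N_n]: condition on τ_1 = k (if k <= n, one arrival plus a fresh copy on the remaining n−k steps): m(n) = F(n) + Σ_{k<=n} f(k)·m(n−k), where F(n) = P(τ <= n) and m(0) = 0
m(1) = F(1) = 0
m(2) = F(2) = 1/2
m(3) = F(3) = 3/4
m(4) = F(4) + f(2)·m(2) = 3/4 + 1/2·1/2 = 1
m(5) = F(5) + f(2)·m(3) + f(3)·m(2) = 1 + 1/2·3/4 + 1/4·1/2 = 3/2
m(6) = F(6) + f(2)·m(4) + f(3)·m(3) = 1 + 1/2·1 + 1/4·3/4 = 27/16
E[N_6] = m(6) = 27/16

27/16


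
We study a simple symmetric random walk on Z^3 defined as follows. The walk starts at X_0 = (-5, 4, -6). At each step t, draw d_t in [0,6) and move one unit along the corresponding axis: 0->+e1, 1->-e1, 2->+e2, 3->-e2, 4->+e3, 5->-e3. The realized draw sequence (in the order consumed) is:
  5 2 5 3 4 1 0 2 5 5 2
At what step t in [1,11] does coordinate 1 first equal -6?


t=0: X=(-5, 4, -6), d=5 → -e3, X_1=(-5, 4, -7)
t=1: X=(-5, 4, -7), d=2 → +e2, X_2=(-5, 5, -7)
t=2: X=(-5, 5, -7), d=5 → -e3, X_3=(-5, 5, -8)
t=3: X=(-5, 5, -8), d=3 → -e2, X_4=(-5, 4, -8)
t=4: X=(-5, 4, -8), d=4 → +e3, X_5=(-5, 4, -7)
t=5: X=(-5, 4, -7), d=1 → -e1, X_6=(-6, 4, -7)
t=6: X=(-6, 4, -7), d=0 → +e1, X_7=(-5, 4, -7)
t=7: X=(-5, 4, -7), d=2 → +e2, X_8=(-5, 5, -7)
t=8: X=(-5, 5, -7), d=5 → -e3, X_9=(-5, 5, -8)
t=9: X=(-5, 5, -8), d=5 → -e3, X_10=(-5, 5, -9)
t=10: X=(-5, 5, -9), d=2 → +e2, X_11=(-5, 6, -9)

6


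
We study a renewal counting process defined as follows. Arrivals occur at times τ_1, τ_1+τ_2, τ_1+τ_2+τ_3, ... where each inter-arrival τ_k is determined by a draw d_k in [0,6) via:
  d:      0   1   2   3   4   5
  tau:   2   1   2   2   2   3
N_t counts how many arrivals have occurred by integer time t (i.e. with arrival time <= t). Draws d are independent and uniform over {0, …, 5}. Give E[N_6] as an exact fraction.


Inter-arrival values over d=0..5: [2, 1, 2, 2, 2, 3]
Each d has probability 1/6, so the pmf of τ is: f(1) = 1/6, f(2) = 2/3, f(3) = 1/6
Renewal equation for m(n) = E[N_n]: condition on τ_1 = k (if k <= n, one arrival plus a fresh copy on the remaining n−k steps): m(n) = F(n) + Σ_{k<=n} f(k)·m(n−k), where F(n) = P(τ <= n) and m(0) = 0
m(1) = F(1) = 1/6
m(2) = F(2) + f(1)·m(1) = 5/6 + 1/6·1/6 = 31/36
m(3) = F(3) + f(1)·m(2) + f(2)·m(1) = 1 + 1/6·31/36 + 2/3·1/6 = 271/216
m(4) = F(4) + f(1)·m(3) + f(2)·m(2) + f(3)·m(1) = 1 + 1/6·271/216 + 2/3·31/36 + 1/6·1/6 = 2347/1296
m(5) = F(5) + f(1)·m(4) + f(2)·m(3) + f(3)·m(2) = 1 + 1/6·2347/1296 + 2/3·271/216 + 1/6·31/36 = 17743/7776
m(6) = F(6) + f(1)·m(5) + f(2)·m(4) + f(3)·m(3) = 1 + 1/6·17743/7776 + 2/3·2347/1296 + 1/6·271/216 = 130483/46656
E[N_6] = m(6) = 130483/46656

130483/46656


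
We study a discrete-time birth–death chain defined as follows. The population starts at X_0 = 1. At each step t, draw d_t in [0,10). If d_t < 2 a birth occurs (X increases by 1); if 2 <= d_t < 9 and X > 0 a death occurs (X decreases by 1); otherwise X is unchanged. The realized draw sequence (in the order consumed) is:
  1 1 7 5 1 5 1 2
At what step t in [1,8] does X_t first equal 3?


2

t=0: X=1, d=1 → birth, X_1=2
t=1: X=2, d=1 → birth, X_2=3
t=2: X=3, d=7 → death, X_3=2
t=3: X=2, d=5 → death, X_4=1
t=4: X=1, d=1 → birth, X_5=2
t=5: X=2, d=5 → death, X_6=1
t=6: X=1, d=1 → birth, X_7=2
t=7: X=2, d=2 → death, X_8=1


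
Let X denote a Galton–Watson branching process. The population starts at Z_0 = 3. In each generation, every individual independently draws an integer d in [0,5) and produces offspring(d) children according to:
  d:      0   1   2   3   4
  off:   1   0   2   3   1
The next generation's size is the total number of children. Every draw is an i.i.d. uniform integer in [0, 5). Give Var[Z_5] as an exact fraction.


1281168798/9765625

Outcome values over d=0..4: [1, 0, 2, 3, 1]
Σy = 7, Σy² = 15, M = 5
μ = 7/5 = 7/5,  σ² = 15/5 − (7/5)² = 26/25
V_0 = 0, E_0 = 3
V_1 = 26/25·E_0 + (7/5)²·V_0 = 78/25;  E_1 = 21/5
V_2 = 26/25·E_1 + (7/5)²·V_1 = 6552/625;  E_2 = 147/25
V_3 = 26/25·E_2 + (7/5)²·V_2 = 416598/15625;  E_3 = 1029/125
V_4 = 26/25·E_3 + (7/5)²·V_3 = 23757552/390625;  E_4 = 7203/625
V_5 = 26/25·E_4 + (7/5)²·V_4 = 1281168798/9765625;  E_5 = 50421/3125


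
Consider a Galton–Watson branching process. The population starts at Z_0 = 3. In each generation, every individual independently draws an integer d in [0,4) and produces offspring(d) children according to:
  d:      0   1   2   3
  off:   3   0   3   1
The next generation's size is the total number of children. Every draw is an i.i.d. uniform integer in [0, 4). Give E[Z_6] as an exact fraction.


352947/4096

Outcome values over d=0..3: [3, 0, 3, 1]
Σy = 7, Σy² = 19, M = 4
μ = 7/4 = 7/4,  σ² = 19/4 − (7/4)² = 27/16
E[Z_0] = 3
E[Z_1] = 7/4·E[Z_0] = 21/4
E[Z_2] = 7/4·E[Z_1] = 147/16
E[Z_3] = 7/4·E[Z_2] = 1029/64
E[Z_4] = 7/4·E[Z_3] = 7203/256
E[Z_5] = 7/4·E[Z_4] = 50421/1024
E[Z_6] = 7/4·E[Z_5] = 352947/4096


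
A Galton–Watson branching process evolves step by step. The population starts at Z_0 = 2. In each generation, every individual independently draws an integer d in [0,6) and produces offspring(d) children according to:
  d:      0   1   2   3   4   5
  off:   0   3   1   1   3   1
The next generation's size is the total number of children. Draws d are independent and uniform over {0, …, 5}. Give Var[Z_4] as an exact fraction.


Outcome values over d=0..5: [0, 3, 1, 1, 3, 1]
Σy = 9, Σy² = 21, M = 6
μ = 9/6 = 3/2,  σ² = 21/6 − (3/2)² = 5/4
V_0 = 0, E_0 = 2
V_1 = 5/4·E_0 + (3/2)²·V_0 = 5/2;  E_1 = 3
V_2 = 5/4·E_1 + (3/2)²·V_1 = 75/8;  E_2 = 9/2
V_3 = 5/4·E_2 + (3/2)²·V_2 = 855/32;  E_3 = 27/4
V_4 = 5/4·E_3 + (3/2)²·V_3 = 8775/128;  E_4 = 81/8

8775/128


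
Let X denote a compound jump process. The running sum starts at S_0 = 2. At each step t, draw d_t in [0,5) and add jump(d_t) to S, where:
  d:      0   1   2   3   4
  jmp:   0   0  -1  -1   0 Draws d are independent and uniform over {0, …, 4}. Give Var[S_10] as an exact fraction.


Outcome values over d=0..4: [0, 0, -1, -1, 0]
Σy = -2, Σy² = 2, M = 5
μ = -2/5 = -2/5,  σ² = 2/5 − (-2/5)² = 6/25
Independent increments: Var[S_10] = 10·σ² = 10·(6/25) = 12/5

12/5


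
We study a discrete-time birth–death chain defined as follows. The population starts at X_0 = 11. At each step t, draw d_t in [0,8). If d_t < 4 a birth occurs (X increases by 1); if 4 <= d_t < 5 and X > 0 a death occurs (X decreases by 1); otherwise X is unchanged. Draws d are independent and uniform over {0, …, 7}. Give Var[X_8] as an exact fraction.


X can drop by at most 1 per step and X_0 = 11 > T = 8, so X_t >= 11 − t >= 3 > 0 for every t <= 8: the floor at 0 (the 'and X > 0' condition) never binds. Hence X_8 = X_0 + Σ_{t<8} Y_t with i.i.d. increments Y_t = y(d_t) ∈ {+1, −1, 0}.
Outcome values over d=0..7: [1, 1, 1, 1, -1, 0, 0, 0]
Σy = 3, Σy² = 5, M = 8
μ = 3/8 = 3/8,  σ² = 5/8 − (3/8)² = 31/64
Independent increments: Var[X_8] = 8·σ² = 8·(31/64) = 31/8

31/8


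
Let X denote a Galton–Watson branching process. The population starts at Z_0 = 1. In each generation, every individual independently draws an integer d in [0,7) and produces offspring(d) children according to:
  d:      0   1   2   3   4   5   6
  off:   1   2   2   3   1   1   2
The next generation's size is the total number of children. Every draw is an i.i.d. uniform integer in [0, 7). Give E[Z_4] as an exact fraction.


20736/2401

Outcome values over d=0..6: [1, 2, 2, 3, 1, 1, 2]
Σy = 12, Σy² = 24, M = 7
μ = 12/7 = 12/7,  σ² = 24/7 − (12/7)² = 24/49
E[Z_0] = 1
E[Z_1] = 12/7·E[Z_0] = 12/7
E[Z_2] = 12/7·E[Z_1] = 144/49
E[Z_3] = 12/7·E[Z_2] = 1728/343
E[Z_4] = 12/7·E[Z_3] = 20736/2401


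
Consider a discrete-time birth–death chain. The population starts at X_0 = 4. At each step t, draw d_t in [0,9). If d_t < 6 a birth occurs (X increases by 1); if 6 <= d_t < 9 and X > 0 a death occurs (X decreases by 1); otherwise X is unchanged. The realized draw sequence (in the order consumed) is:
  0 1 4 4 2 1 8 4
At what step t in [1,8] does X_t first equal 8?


t=0: X=4, d=0 → birth, X_1=5
t=1: X=5, d=1 → birth, X_2=6
t=2: X=6, d=4 → birth, X_3=7
t=3: X=7, d=4 → birth, X_4=8
t=4: X=8, d=2 → birth, X_5=9
t=5: X=9, d=1 → birth, X_6=10
t=6: X=10, d=8 → death, X_7=9
t=7: X=9, d=4 → birth, X_8=10

4


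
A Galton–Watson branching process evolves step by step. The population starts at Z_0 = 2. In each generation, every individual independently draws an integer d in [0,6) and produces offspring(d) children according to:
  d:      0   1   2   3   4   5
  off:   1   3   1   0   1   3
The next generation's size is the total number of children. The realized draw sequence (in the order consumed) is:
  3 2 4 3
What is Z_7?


0

gen 0: Z_0=2, draws=[3, 2], offspring=[0, 1], Z_1=1
gen 1: Z_1=1, draws=[4], offspring=[1], Z_2=1
gen 2: Z_2=1, draws=[3], offspring=[0], Z_3=0
gen 3: Z_3=0, draws=[], offspring=[], Z_4=0
gen 4: Z_4=0, draws=[], offspring=[], Z_5=0
gen 5: Z_5=0, draws=[], offspring=[], Z_6=0
gen 6: Z_6=0, draws=[], offspring=[], Z_7=0


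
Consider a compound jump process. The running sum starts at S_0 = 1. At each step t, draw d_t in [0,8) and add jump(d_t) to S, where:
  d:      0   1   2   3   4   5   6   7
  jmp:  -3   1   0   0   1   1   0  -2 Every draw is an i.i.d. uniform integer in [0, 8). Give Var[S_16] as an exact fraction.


31

Outcome values over d=0..7: [-3, 1, 0, 0, 1, 1, 0, -2]
Σy = -2, Σy² = 16, M = 8
μ = -2/8 = -1/4,  σ² = 16/8 − (-1/4)² = 31/16
Independent increments: Var[S_16] = 16·σ² = 16·(31/16) = 31


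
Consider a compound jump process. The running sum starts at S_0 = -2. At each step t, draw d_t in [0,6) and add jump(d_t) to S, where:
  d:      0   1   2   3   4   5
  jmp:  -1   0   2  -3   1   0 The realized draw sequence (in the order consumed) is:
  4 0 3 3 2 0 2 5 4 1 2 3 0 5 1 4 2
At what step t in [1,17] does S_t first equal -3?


17

t=0: S=-2, d=4, jump=1, S_1=-1
t=1: S=-1, d=0, jump=-1, S_2=-2
t=2: S=-2, d=3, jump=-3, S_3=-5
t=3: S=-5, d=3, jump=-3, S_4=-8
t=4: S=-8, d=2, jump=2, S_5=-6
t=5: S=-6, d=0, jump=-1, S_6=-7
t=6: S=-7, d=2, jump=2, S_7=-5
t=7: S=-5, d=5, jump=0, S_8=-5
t=8: S=-5, d=4, jump=1, S_9=-4
t=9: S=-4, d=1, jump=0, S_10=-4
t=10: S=-4, d=2, jump=2, S_11=-2
t=11: S=-2, d=3, jump=-3, S_12=-5
t=12: S=-5, d=0, jump=-1, S_13=-6
t=13: S=-6, d=5, jump=0, S_14=-6
t=14: S=-6, d=1, jump=0, S_15=-6
t=15: S=-6, d=4, jump=1, S_16=-5
t=16: S=-5, d=2, jump=2, S_17=-3


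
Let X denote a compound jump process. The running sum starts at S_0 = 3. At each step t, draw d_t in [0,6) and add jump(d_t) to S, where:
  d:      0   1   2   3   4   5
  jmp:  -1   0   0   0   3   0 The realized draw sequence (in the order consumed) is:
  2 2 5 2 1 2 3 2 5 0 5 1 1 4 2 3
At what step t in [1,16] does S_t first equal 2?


t=0: S=3, d=2, jump=0, S_1=3
t=1: S=3, d=2, jump=0, S_2=3
t=2: S=3, d=5, jump=0, S_3=3
t=3: S=3, d=2, jump=0, S_4=3
t=4: S=3, d=1, jump=0, S_5=3
t=5: S=3, d=2, jump=0, S_6=3
t=6: S=3, d=3, jump=0, S_7=3
t=7: S=3, d=2, jump=0, S_8=3
t=8: S=3, d=5, jump=0, S_9=3
t=9: S=3, d=0, jump=-1, S_10=2
t=10: S=2, d=5, jump=0, S_11=2
t=11: S=2, d=1, jump=0, S_12=2
t=12: S=2, d=1, jump=0, S_13=2
t=13: S=2, d=4, jump=3, S_14=5
t=14: S=5, d=2, jump=0, S_15=5
t=15: S=5, d=3, jump=0, S_16=5

10


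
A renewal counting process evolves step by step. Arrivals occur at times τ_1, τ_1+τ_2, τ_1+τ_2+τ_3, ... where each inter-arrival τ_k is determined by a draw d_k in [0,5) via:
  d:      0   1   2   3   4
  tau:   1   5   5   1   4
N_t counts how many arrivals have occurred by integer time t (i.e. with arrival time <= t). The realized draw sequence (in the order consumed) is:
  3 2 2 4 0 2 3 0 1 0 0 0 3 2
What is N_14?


draw d_1=3: τ_1=1, arrival time A_1=1
draw d_2=2: τ_2=5, arrival time A_2=6
draw d_3=2: τ_3=5, arrival time A_3=11
draw d_4=4: τ_4=4, arrival time A_4=15
draw d_5=0: τ_5=1, arrival time A_5=16
draw d_6=2: τ_6=5, arrival time A_6=21
draw d_7=3: τ_7=1, arrival time A_7=22
draw d_8=0: τ_8=1, arrival time A_8=23
draw d_9=1: τ_9=5, arrival time A_9=28
draw d_10=0: τ_10=1, arrival time A_10=29
draw d_11=0: τ_11=1, arrival time A_11=30
draw d_12=0: τ_12=1, arrival time A_12=31
draw d_13=3: τ_13=1, arrival time A_13=32
draw d_14=2: τ_14=5, arrival time A_14=37
N_t over t=0..14: 0:0 1:1 2:1 3:1 4:1 5:1 6:2 7:2 8:2 9:2 10:2 11:3 12:3 13:3 14:3

3


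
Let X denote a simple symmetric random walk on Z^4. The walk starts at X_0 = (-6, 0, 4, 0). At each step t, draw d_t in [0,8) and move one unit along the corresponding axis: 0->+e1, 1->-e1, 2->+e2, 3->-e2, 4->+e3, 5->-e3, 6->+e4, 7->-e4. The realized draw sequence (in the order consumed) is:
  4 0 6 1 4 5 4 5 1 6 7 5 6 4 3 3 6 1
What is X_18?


(-8, -2, 5, 3)

t=0: X=(-6, 0, 4, 0), d=4 → +e3, X_1=(-6, 0, 5, 0)
t=1: X=(-6, 0, 5, 0), d=0 → +e1, X_2=(-5, 0, 5, 0)
t=2: X=(-5, 0, 5, 0), d=6 → +e4, X_3=(-5, 0, 5, 1)
t=3: X=(-5, 0, 5, 1), d=1 → -e1, X_4=(-6, 0, 5, 1)
t=4: X=(-6, 0, 5, 1), d=4 → +e3, X_5=(-6, 0, 6, 1)
t=5: X=(-6, 0, 6, 1), d=5 → -e3, X_6=(-6, 0, 5, 1)
t=6: X=(-6, 0, 5, 1), d=4 → +e3, X_7=(-6, 0, 6, 1)
t=7: X=(-6, 0, 6, 1), d=5 → -e3, X_8=(-6, 0, 5, 1)
t=8: X=(-6, 0, 5, 1), d=1 → -e1, X_9=(-7, 0, 5, 1)
t=9: X=(-7, 0, 5, 1), d=6 → +e4, X_10=(-7, 0, 5, 2)
t=10: X=(-7, 0, 5, 2), d=7 → -e4, X_11=(-7, 0, 5, 1)
t=11: X=(-7, 0, 5, 1), d=5 → -e3, X_12=(-7, 0, 4, 1)
t=12: X=(-7, 0, 4, 1), d=6 → +e4, X_13=(-7, 0, 4, 2)
t=13: X=(-7, 0, 4, 2), d=4 → +e3, X_14=(-7, 0, 5, 2)
t=14: X=(-7, 0, 5, 2), d=3 → -e2, X_15=(-7, -1, 5, 2)
t=15: X=(-7, -1, 5, 2), d=3 → -e2, X_16=(-7, -2, 5, 2)
t=16: X=(-7, -2, 5, 2), d=6 → +e4, X_17=(-7, -2, 5, 3)
t=17: X=(-7, -2, 5, 3), d=1 → -e1, X_18=(-8, -2, 5, 3)
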